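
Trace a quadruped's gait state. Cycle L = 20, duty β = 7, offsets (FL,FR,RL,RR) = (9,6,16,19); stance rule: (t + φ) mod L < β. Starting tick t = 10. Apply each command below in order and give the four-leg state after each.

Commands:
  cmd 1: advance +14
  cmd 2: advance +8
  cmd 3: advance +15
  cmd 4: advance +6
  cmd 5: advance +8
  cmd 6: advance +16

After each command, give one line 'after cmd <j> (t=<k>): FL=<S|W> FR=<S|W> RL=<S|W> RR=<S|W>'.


after cmd 1 (t=24): FL=W FR=W RL=S RR=S
after cmd 2 (t=32): FL=S FR=W RL=W RR=W
after cmd 3 (t=47): FL=W FR=W RL=S RR=S
after cmd 4 (t=53): FL=S FR=W RL=W RR=W
after cmd 5 (t=61): FL=W FR=W RL=W RR=S
after cmd 6 (t=77): FL=S FR=S RL=W RR=W

start t=10: FL=W FR=W RL=S RR=W
cmd 1: advance +14 → t=24, phase=(13,10,0,3) → FL=W FR=W RL=S RR=S
cmd 2: advance +8 → t=32, phase=(1,18,8,11) → FL=S FR=W RL=W RR=W
cmd 3: advance +15 → t=47, phase=(16,13,3,6) → FL=W FR=W RL=S RR=S
cmd 4: advance +6 → t=53, phase=(2,19,9,12) → FL=S FR=W RL=W RR=W
cmd 5: advance +8 → t=61, phase=(10,7,17,0) → FL=W FR=W RL=W RR=S
cmd 6: advance +16 → t=77, phase=(6,3,13,16) → FL=S FR=S RL=W RR=W


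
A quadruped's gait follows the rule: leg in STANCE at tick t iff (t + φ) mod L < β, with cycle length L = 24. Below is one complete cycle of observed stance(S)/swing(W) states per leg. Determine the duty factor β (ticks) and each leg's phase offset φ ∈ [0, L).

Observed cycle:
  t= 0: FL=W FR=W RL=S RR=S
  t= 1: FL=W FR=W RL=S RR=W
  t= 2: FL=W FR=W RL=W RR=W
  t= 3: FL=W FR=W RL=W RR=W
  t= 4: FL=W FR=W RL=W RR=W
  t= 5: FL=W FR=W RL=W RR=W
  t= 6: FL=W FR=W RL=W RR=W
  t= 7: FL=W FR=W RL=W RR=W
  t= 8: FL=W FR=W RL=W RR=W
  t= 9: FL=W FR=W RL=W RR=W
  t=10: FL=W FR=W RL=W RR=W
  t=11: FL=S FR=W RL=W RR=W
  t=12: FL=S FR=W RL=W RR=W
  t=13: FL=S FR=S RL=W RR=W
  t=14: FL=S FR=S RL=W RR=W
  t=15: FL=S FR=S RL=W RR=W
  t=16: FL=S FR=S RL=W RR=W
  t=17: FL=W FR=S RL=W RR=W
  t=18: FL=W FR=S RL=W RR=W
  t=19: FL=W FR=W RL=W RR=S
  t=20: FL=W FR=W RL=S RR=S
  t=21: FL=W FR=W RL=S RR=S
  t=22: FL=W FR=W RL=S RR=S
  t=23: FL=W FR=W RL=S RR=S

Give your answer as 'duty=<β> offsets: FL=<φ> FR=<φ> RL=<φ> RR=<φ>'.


duty=6 offsets: FL=13 FR=11 RL=4 RR=5

duty β = stance ticks per leg = 6
FL: stance ticks = 6; W→S at t=11 → φ=13
FR: stance ticks = 6; W→S at t=13 → φ=11
RL: stance ticks = 6; W→S at t=20 → φ=4
RR: stance ticks = 6; W→S at t=19 → φ=5


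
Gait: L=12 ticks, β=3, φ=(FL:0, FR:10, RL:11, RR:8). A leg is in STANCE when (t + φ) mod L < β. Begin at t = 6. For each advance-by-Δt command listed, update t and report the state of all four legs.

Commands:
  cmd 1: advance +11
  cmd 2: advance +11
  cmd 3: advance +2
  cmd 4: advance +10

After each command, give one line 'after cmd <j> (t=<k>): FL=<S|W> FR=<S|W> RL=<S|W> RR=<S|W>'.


start t=6: FL=W FR=W RL=W RR=S
cmd 1: advance +11 → t=17, phase=(5,3,4,1) → FL=W FR=W RL=W RR=S
cmd 2: advance +11 → t=28, phase=(4,2,3,0) → FL=W FR=S RL=W RR=S
cmd 3: advance +2 → t=30, phase=(6,4,5,2) → FL=W FR=W RL=W RR=S
cmd 4: advance +10 → t=40, phase=(4,2,3,0) → FL=W FR=S RL=W RR=S

after cmd 1 (t=17): FL=W FR=W RL=W RR=S
after cmd 2 (t=28): FL=W FR=S RL=W RR=S
after cmd 3 (t=30): FL=W FR=W RL=W RR=S
after cmd 4 (t=40): FL=W FR=S RL=W RR=S


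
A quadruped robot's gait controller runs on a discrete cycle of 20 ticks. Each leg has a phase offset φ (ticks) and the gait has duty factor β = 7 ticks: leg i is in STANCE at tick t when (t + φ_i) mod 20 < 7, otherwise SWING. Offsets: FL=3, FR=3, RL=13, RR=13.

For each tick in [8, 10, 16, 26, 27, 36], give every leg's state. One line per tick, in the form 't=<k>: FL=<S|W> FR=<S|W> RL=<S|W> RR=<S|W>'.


t=8: FL=W FR=W RL=S RR=S
t=10: FL=W FR=W RL=S RR=S
t=16: FL=W FR=W RL=W RR=W
t=26: FL=W FR=W RL=W RR=W
t=27: FL=W FR=W RL=S RR=S
t=36: FL=W FR=W RL=W RR=W

t=8: phase=(11,11,1,1) vs β=7 → FL=W FR=W RL=S RR=S
t=10: phase=(13,13,3,3) vs β=7 → FL=W FR=W RL=S RR=S
t=16: phase=(19,19,9,9) vs β=7 → FL=W FR=W RL=W RR=W
t=26: phase=(9,9,19,19) vs β=7 → FL=W FR=W RL=W RR=W
t=27: phase=(10,10,0,0) vs β=7 → FL=W FR=W RL=S RR=S
t=36: phase=(19,19,9,9) vs β=7 → FL=W FR=W RL=W RR=W


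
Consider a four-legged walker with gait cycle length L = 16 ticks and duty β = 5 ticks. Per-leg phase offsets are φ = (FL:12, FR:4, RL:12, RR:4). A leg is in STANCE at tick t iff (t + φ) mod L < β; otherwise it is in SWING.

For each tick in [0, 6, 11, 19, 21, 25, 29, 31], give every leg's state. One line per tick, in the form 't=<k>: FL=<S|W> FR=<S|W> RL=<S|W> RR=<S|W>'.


t=0: phase=(12,4,12,4) vs β=5 → FL=W FR=S RL=W RR=S
t=6: phase=(2,10,2,10) vs β=5 → FL=S FR=W RL=S RR=W
t=11: phase=(7,15,7,15) vs β=5 → FL=W FR=W RL=W RR=W
t=19: phase=(15,7,15,7) vs β=5 → FL=W FR=W RL=W RR=W
t=21: phase=(1,9,1,9) vs β=5 → FL=S FR=W RL=S RR=W
t=25: phase=(5,13,5,13) vs β=5 → FL=W FR=W RL=W RR=W
t=29: phase=(9,1,9,1) vs β=5 → FL=W FR=S RL=W RR=S
t=31: phase=(11,3,11,3) vs β=5 → FL=W FR=S RL=W RR=S

t=0: FL=W FR=S RL=W RR=S
t=6: FL=S FR=W RL=S RR=W
t=11: FL=W FR=W RL=W RR=W
t=19: FL=W FR=W RL=W RR=W
t=21: FL=S FR=W RL=S RR=W
t=25: FL=W FR=W RL=W RR=W
t=29: FL=W FR=S RL=W RR=S
t=31: FL=W FR=S RL=W RR=S


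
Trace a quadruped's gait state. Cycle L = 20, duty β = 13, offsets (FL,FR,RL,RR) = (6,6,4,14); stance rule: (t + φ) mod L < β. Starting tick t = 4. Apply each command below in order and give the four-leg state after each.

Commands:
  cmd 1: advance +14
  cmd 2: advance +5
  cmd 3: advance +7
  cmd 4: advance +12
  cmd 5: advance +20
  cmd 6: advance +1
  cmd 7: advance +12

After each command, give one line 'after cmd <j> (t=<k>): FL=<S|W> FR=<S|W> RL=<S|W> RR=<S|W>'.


after cmd 1 (t=18): FL=S FR=S RL=S RR=S
after cmd 2 (t=23): FL=S FR=S RL=S RR=W
after cmd 3 (t=30): FL=W FR=W RL=W RR=S
after cmd 4 (t=42): FL=S FR=S RL=S RR=W
after cmd 5 (t=62): FL=S FR=S RL=S RR=W
after cmd 6 (t=63): FL=S FR=S RL=S RR=W
after cmd 7 (t=75): FL=S FR=S RL=W RR=S

start t=4: FL=S FR=S RL=S RR=W
cmd 1: advance +14 → t=18, phase=(4,4,2,12) → FL=S FR=S RL=S RR=S
cmd 2: advance +5 → t=23, phase=(9,9,7,17) → FL=S FR=S RL=S RR=W
cmd 3: advance +7 → t=30, phase=(16,16,14,4) → FL=W FR=W RL=W RR=S
cmd 4: advance +12 → t=42, phase=(8,8,6,16) → FL=S FR=S RL=S RR=W
cmd 5: advance +20 → t=62, phase=(8,8,6,16) → FL=S FR=S RL=S RR=W
cmd 6: advance +1 → t=63, phase=(9,9,7,17) → FL=S FR=S RL=S RR=W
cmd 7: advance +12 → t=75, phase=(1,1,19,9) → FL=S FR=S RL=W RR=S


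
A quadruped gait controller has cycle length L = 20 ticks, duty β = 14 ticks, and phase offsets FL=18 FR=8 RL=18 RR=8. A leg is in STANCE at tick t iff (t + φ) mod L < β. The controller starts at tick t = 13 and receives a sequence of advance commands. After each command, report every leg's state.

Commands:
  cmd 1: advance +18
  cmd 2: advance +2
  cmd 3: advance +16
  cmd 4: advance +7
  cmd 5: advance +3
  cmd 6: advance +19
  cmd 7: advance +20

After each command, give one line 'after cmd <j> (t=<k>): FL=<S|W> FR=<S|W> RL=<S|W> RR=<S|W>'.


start t=13: FL=S FR=S RL=S RR=S
cmd 1: advance +18 → t=31, phase=(9,19,9,19) → FL=S FR=W RL=S RR=W
cmd 2: advance +2 → t=33, phase=(11,1,11,1) → FL=S FR=S RL=S RR=S
cmd 3: advance +16 → t=49, phase=(7,17,7,17) → FL=S FR=W RL=S RR=W
cmd 4: advance +7 → t=56, phase=(14,4,14,4) → FL=W FR=S RL=W RR=S
cmd 5: advance +3 → t=59, phase=(17,7,17,7) → FL=W FR=S RL=W RR=S
cmd 6: advance +19 → t=78, phase=(16,6,16,6) → FL=W FR=S RL=W RR=S
cmd 7: advance +20 → t=98, phase=(16,6,16,6) → FL=W FR=S RL=W RR=S

after cmd 1 (t=31): FL=S FR=W RL=S RR=W
after cmd 2 (t=33): FL=S FR=S RL=S RR=S
after cmd 3 (t=49): FL=S FR=W RL=S RR=W
after cmd 4 (t=56): FL=W FR=S RL=W RR=S
after cmd 5 (t=59): FL=W FR=S RL=W RR=S
after cmd 6 (t=78): FL=W FR=S RL=W RR=S
after cmd 7 (t=98): FL=W FR=S RL=W RR=S


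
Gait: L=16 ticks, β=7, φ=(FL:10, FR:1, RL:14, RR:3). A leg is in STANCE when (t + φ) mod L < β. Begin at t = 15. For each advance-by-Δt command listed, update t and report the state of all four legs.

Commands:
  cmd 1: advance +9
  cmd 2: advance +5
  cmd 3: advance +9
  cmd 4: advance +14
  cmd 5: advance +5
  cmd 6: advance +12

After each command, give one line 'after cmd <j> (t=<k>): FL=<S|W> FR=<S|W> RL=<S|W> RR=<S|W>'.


start t=15: FL=W FR=S RL=W RR=S
cmd 1: advance +9 → t=24, phase=(2,9,6,11) → FL=S FR=W RL=S RR=W
cmd 2: advance +5 → t=29, phase=(7,14,11,0) → FL=W FR=W RL=W RR=S
cmd 3: advance +9 → t=38, phase=(0,7,4,9) → FL=S FR=W RL=S RR=W
cmd 4: advance +14 → t=52, phase=(14,5,2,7) → FL=W FR=S RL=S RR=W
cmd 5: advance +5 → t=57, phase=(3,10,7,12) → FL=S FR=W RL=W RR=W
cmd 6: advance +12 → t=69, phase=(15,6,3,8) → FL=W FR=S RL=S RR=W

after cmd 1 (t=24): FL=S FR=W RL=S RR=W
after cmd 2 (t=29): FL=W FR=W RL=W RR=S
after cmd 3 (t=38): FL=S FR=W RL=S RR=W
after cmd 4 (t=52): FL=W FR=S RL=S RR=W
after cmd 5 (t=57): FL=S FR=W RL=W RR=W
after cmd 6 (t=69): FL=W FR=S RL=S RR=W


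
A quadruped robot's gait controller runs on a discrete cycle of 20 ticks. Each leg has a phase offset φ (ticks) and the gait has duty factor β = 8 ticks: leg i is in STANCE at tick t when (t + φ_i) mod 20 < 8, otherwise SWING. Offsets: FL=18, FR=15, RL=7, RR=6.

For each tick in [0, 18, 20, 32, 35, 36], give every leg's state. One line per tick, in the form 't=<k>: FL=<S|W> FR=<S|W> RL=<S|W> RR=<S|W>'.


t=0: phase=(18,15,7,6) vs β=8 → FL=W FR=W RL=S RR=S
t=18: phase=(16,13,5,4) vs β=8 → FL=W FR=W RL=S RR=S
t=20: phase=(18,15,7,6) vs β=8 → FL=W FR=W RL=S RR=S
t=32: phase=(10,7,19,18) vs β=8 → FL=W FR=S RL=W RR=W
t=35: phase=(13,10,2,1) vs β=8 → FL=W FR=W RL=S RR=S
t=36: phase=(14,11,3,2) vs β=8 → FL=W FR=W RL=S RR=S

t=0: FL=W FR=W RL=S RR=S
t=18: FL=W FR=W RL=S RR=S
t=20: FL=W FR=W RL=S RR=S
t=32: FL=W FR=S RL=W RR=W
t=35: FL=W FR=W RL=S RR=S
t=36: FL=W FR=W RL=S RR=S


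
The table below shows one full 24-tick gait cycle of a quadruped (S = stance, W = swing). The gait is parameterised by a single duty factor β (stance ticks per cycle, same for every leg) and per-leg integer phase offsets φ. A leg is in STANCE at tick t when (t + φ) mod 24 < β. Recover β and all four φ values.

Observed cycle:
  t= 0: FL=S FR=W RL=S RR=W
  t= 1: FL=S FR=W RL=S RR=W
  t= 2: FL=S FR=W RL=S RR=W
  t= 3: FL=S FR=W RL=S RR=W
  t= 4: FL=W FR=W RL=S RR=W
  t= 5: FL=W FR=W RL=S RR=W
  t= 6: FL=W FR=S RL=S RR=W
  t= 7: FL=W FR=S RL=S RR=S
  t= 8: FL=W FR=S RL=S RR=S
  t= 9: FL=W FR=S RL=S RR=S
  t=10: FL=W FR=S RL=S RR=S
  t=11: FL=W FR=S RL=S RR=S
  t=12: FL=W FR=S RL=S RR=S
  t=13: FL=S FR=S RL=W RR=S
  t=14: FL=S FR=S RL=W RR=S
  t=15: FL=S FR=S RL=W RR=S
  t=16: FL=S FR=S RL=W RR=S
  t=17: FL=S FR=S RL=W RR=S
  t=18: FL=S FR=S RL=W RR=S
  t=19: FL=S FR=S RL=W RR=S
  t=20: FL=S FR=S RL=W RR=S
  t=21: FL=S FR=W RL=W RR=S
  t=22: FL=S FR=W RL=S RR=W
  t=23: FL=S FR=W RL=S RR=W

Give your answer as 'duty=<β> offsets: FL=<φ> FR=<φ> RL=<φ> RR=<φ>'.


duty=15 offsets: FL=11 FR=18 RL=2 RR=17

duty β = stance ticks per leg = 15
FL: stance ticks = 15; W→S at t=13 → φ=11
FR: stance ticks = 15; W→S at t=6 → φ=18
RL: stance ticks = 15; W→S at t=22 → φ=2
RR: stance ticks = 15; W→S at t=7 → φ=17


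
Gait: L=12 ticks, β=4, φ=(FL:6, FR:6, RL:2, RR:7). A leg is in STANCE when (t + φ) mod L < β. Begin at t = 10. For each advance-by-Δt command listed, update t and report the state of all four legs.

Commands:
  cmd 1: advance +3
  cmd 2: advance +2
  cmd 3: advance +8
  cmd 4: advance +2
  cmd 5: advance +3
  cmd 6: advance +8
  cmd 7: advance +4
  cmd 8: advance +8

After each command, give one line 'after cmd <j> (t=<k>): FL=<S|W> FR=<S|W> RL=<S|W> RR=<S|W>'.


after cmd 1 (t=13): FL=W FR=W RL=S RR=W
after cmd 2 (t=15): FL=W FR=W RL=W RR=W
after cmd 3 (t=23): FL=W FR=W RL=S RR=W
after cmd 4 (t=25): FL=W FR=W RL=S RR=W
after cmd 5 (t=28): FL=W FR=W RL=W RR=W
after cmd 6 (t=36): FL=W FR=W RL=S RR=W
after cmd 7 (t=40): FL=W FR=W RL=W RR=W
after cmd 8 (t=48): FL=W FR=W RL=S RR=W

start t=10: FL=W FR=W RL=S RR=W
cmd 1: advance +3 → t=13, phase=(7,7,3,8) → FL=W FR=W RL=S RR=W
cmd 2: advance +2 → t=15, phase=(9,9,5,10) → FL=W FR=W RL=W RR=W
cmd 3: advance +8 → t=23, phase=(5,5,1,6) → FL=W FR=W RL=S RR=W
cmd 4: advance +2 → t=25, phase=(7,7,3,8) → FL=W FR=W RL=S RR=W
cmd 5: advance +3 → t=28, phase=(10,10,6,11) → FL=W FR=W RL=W RR=W
cmd 6: advance +8 → t=36, phase=(6,6,2,7) → FL=W FR=W RL=S RR=W
cmd 7: advance +4 → t=40, phase=(10,10,6,11) → FL=W FR=W RL=W RR=W
cmd 8: advance +8 → t=48, phase=(6,6,2,7) → FL=W FR=W RL=S RR=W


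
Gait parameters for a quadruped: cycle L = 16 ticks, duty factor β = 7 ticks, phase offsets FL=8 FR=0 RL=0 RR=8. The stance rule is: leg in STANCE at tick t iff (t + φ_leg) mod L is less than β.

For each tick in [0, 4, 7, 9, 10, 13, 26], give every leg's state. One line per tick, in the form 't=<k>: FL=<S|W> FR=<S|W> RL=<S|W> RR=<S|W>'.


t=0: phase=(8,0,0,8) vs β=7 → FL=W FR=S RL=S RR=W
t=4: phase=(12,4,4,12) vs β=7 → FL=W FR=S RL=S RR=W
t=7: phase=(15,7,7,15) vs β=7 → FL=W FR=W RL=W RR=W
t=9: phase=(1,9,9,1) vs β=7 → FL=S FR=W RL=W RR=S
t=10: phase=(2,10,10,2) vs β=7 → FL=S FR=W RL=W RR=S
t=13: phase=(5,13,13,5) vs β=7 → FL=S FR=W RL=W RR=S
t=26: phase=(2,10,10,2) vs β=7 → FL=S FR=W RL=W RR=S

t=0: FL=W FR=S RL=S RR=W
t=4: FL=W FR=S RL=S RR=W
t=7: FL=W FR=W RL=W RR=W
t=9: FL=S FR=W RL=W RR=S
t=10: FL=S FR=W RL=W RR=S
t=13: FL=S FR=W RL=W RR=S
t=26: FL=S FR=W RL=W RR=S


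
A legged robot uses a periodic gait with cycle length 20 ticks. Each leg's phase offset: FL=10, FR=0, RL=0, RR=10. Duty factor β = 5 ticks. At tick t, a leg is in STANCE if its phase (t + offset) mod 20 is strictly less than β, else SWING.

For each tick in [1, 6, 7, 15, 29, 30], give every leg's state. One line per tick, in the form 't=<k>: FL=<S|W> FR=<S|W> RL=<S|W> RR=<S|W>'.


t=1: FL=W FR=S RL=S RR=W
t=6: FL=W FR=W RL=W RR=W
t=7: FL=W FR=W RL=W RR=W
t=15: FL=W FR=W RL=W RR=W
t=29: FL=W FR=W RL=W RR=W
t=30: FL=S FR=W RL=W RR=S

t=1: phase=(11,1,1,11) vs β=5 → FL=W FR=S RL=S RR=W
t=6: phase=(16,6,6,16) vs β=5 → FL=W FR=W RL=W RR=W
t=7: phase=(17,7,7,17) vs β=5 → FL=W FR=W RL=W RR=W
t=15: phase=(5,15,15,5) vs β=5 → FL=W FR=W RL=W RR=W
t=29: phase=(19,9,9,19) vs β=5 → FL=W FR=W RL=W RR=W
t=30: phase=(0,10,10,0) vs β=5 → FL=S FR=W RL=W RR=S


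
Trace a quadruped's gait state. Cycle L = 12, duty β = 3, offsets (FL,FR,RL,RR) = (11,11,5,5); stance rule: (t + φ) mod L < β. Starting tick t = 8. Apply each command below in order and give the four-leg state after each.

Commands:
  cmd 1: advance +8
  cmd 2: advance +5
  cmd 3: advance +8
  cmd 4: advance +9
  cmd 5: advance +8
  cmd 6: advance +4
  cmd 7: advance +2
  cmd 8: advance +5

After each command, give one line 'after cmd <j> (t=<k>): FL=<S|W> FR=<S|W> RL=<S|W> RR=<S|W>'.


start t=8: FL=W FR=W RL=S RR=S
cmd 1: advance +8 → t=16, phase=(3,3,9,9) → FL=W FR=W RL=W RR=W
cmd 2: advance +5 → t=21, phase=(8,8,2,2) → FL=W FR=W RL=S RR=S
cmd 3: advance +8 → t=29, phase=(4,4,10,10) → FL=W FR=W RL=W RR=W
cmd 4: advance +9 → t=38, phase=(1,1,7,7) → FL=S FR=S RL=W RR=W
cmd 5: advance +8 → t=46, phase=(9,9,3,3) → FL=W FR=W RL=W RR=W
cmd 6: advance +4 → t=50, phase=(1,1,7,7) → FL=S FR=S RL=W RR=W
cmd 7: advance +2 → t=52, phase=(3,3,9,9) → FL=W FR=W RL=W RR=W
cmd 8: advance +5 → t=57, phase=(8,8,2,2) → FL=W FR=W RL=S RR=S

after cmd 1 (t=16): FL=W FR=W RL=W RR=W
after cmd 2 (t=21): FL=W FR=W RL=S RR=S
after cmd 3 (t=29): FL=W FR=W RL=W RR=W
after cmd 4 (t=38): FL=S FR=S RL=W RR=W
after cmd 5 (t=46): FL=W FR=W RL=W RR=W
after cmd 6 (t=50): FL=S FR=S RL=W RR=W
after cmd 7 (t=52): FL=W FR=W RL=W RR=W
after cmd 8 (t=57): FL=W FR=W RL=S RR=S


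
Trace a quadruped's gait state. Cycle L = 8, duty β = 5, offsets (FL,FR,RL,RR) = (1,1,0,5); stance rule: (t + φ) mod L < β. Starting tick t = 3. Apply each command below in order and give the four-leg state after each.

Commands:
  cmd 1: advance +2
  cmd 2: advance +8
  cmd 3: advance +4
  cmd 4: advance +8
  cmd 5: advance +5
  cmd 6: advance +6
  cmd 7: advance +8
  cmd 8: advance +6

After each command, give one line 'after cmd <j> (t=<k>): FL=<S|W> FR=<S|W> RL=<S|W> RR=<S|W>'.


after cmd 1 (t=5): FL=W FR=W RL=W RR=S
after cmd 2 (t=13): FL=W FR=W RL=W RR=S
after cmd 3 (t=17): FL=S FR=S RL=S RR=W
after cmd 4 (t=25): FL=S FR=S RL=S RR=W
after cmd 5 (t=30): FL=W FR=W RL=W RR=S
after cmd 6 (t=36): FL=W FR=W RL=S RR=S
after cmd 7 (t=44): FL=W FR=W RL=S RR=S
after cmd 8 (t=50): FL=S FR=S RL=S RR=W

start t=3: FL=S FR=S RL=S RR=S
cmd 1: advance +2 → t=5, phase=(6,6,5,2) → FL=W FR=W RL=W RR=S
cmd 2: advance +8 → t=13, phase=(6,6,5,2) → FL=W FR=W RL=W RR=S
cmd 3: advance +4 → t=17, phase=(2,2,1,6) → FL=S FR=S RL=S RR=W
cmd 4: advance +8 → t=25, phase=(2,2,1,6) → FL=S FR=S RL=S RR=W
cmd 5: advance +5 → t=30, phase=(7,7,6,3) → FL=W FR=W RL=W RR=S
cmd 6: advance +6 → t=36, phase=(5,5,4,1) → FL=W FR=W RL=S RR=S
cmd 7: advance +8 → t=44, phase=(5,5,4,1) → FL=W FR=W RL=S RR=S
cmd 8: advance +6 → t=50, phase=(3,3,2,7) → FL=S FR=S RL=S RR=W


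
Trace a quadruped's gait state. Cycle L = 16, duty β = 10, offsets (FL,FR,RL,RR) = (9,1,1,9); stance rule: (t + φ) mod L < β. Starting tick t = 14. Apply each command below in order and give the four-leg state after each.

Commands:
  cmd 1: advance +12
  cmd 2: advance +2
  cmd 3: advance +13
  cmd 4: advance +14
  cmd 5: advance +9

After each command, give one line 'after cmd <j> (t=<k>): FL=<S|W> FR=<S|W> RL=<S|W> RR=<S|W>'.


start t=14: FL=S FR=W RL=W RR=S
cmd 1: advance +12 → t=26, phase=(3,11,11,3) → FL=S FR=W RL=W RR=S
cmd 2: advance +2 → t=28, phase=(5,13,13,5) → FL=S FR=W RL=W RR=S
cmd 3: advance +13 → t=41, phase=(2,10,10,2) → FL=S FR=W RL=W RR=S
cmd 4: advance +14 → t=55, phase=(0,8,8,0) → FL=S FR=S RL=S RR=S
cmd 5: advance +9 → t=64, phase=(9,1,1,9) → FL=S FR=S RL=S RR=S

after cmd 1 (t=26): FL=S FR=W RL=W RR=S
after cmd 2 (t=28): FL=S FR=W RL=W RR=S
after cmd 3 (t=41): FL=S FR=W RL=W RR=S
after cmd 4 (t=55): FL=S FR=S RL=S RR=S
after cmd 5 (t=64): FL=S FR=S RL=S RR=S


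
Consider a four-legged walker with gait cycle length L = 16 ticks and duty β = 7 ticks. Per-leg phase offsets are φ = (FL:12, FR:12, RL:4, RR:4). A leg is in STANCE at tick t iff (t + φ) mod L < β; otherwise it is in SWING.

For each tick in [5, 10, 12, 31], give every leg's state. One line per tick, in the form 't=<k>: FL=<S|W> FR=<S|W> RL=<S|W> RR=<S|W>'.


t=5: phase=(1,1,9,9) vs β=7 → FL=S FR=S RL=W RR=W
t=10: phase=(6,6,14,14) vs β=7 → FL=S FR=S RL=W RR=W
t=12: phase=(8,8,0,0) vs β=7 → FL=W FR=W RL=S RR=S
t=31: phase=(11,11,3,3) vs β=7 → FL=W FR=W RL=S RR=S

t=5: FL=S FR=S RL=W RR=W
t=10: FL=S FR=S RL=W RR=W
t=12: FL=W FR=W RL=S RR=S
t=31: FL=W FR=W RL=S RR=S


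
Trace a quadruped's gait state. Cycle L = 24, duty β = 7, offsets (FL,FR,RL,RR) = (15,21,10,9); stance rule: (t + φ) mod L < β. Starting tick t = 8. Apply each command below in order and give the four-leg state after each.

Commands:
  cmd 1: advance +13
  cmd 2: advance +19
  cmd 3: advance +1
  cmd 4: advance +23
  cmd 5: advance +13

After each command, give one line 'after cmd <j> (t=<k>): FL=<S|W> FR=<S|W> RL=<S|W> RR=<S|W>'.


after cmd 1 (t=21): FL=W FR=W RL=W RR=S
after cmd 2 (t=40): FL=W FR=W RL=S RR=S
after cmd 3 (t=41): FL=W FR=W RL=S RR=S
after cmd 4 (t=64): FL=W FR=W RL=S RR=S
after cmd 5 (t=77): FL=W FR=S RL=W RR=W

start t=8: FL=W FR=S RL=W RR=W
cmd 1: advance +13 → t=21, phase=(12,18,7,6) → FL=W FR=W RL=W RR=S
cmd 2: advance +19 → t=40, phase=(7,13,2,1) → FL=W FR=W RL=S RR=S
cmd 3: advance +1 → t=41, phase=(8,14,3,2) → FL=W FR=W RL=S RR=S
cmd 4: advance +23 → t=64, phase=(7,13,2,1) → FL=W FR=W RL=S RR=S
cmd 5: advance +13 → t=77, phase=(20,2,15,14) → FL=W FR=S RL=W RR=W


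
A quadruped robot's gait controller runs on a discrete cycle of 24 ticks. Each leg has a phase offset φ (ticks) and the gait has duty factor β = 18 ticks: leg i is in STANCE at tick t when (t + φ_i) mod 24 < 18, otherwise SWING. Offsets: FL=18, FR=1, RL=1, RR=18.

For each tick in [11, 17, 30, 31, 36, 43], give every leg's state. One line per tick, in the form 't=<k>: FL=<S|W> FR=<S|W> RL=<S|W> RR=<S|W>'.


t=11: FL=S FR=S RL=S RR=S
t=17: FL=S FR=W RL=W RR=S
t=30: FL=S FR=S RL=S RR=S
t=31: FL=S FR=S RL=S RR=S
t=36: FL=S FR=S RL=S RR=S
t=43: FL=S FR=W RL=W RR=S

t=11: phase=(5,12,12,5) vs β=18 → FL=S FR=S RL=S RR=S
t=17: phase=(11,18,18,11) vs β=18 → FL=S FR=W RL=W RR=S
t=30: phase=(0,7,7,0) vs β=18 → FL=S FR=S RL=S RR=S
t=31: phase=(1,8,8,1) vs β=18 → FL=S FR=S RL=S RR=S
t=36: phase=(6,13,13,6) vs β=18 → FL=S FR=S RL=S RR=S
t=43: phase=(13,20,20,13) vs β=18 → FL=S FR=W RL=W RR=S


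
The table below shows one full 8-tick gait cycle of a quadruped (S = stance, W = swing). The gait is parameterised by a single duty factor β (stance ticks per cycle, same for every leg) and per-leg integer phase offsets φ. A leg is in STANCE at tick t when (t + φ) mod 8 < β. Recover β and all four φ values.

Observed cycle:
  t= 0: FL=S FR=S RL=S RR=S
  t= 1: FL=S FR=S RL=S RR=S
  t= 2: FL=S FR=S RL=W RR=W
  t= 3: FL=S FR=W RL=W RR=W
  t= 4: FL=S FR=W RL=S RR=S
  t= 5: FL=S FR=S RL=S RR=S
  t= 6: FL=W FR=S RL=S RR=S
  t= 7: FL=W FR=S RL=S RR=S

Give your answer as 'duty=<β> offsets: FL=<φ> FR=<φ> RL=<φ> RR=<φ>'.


duty β = stance ticks per leg = 6
FL: stance ticks = 6; W→S at t=0 → φ=0
FR: stance ticks = 6; W→S at t=5 → φ=3
RL: stance ticks = 6; W→S at t=4 → φ=4
RR: stance ticks = 6; W→S at t=4 → φ=4

duty=6 offsets: FL=0 FR=3 RL=4 RR=4


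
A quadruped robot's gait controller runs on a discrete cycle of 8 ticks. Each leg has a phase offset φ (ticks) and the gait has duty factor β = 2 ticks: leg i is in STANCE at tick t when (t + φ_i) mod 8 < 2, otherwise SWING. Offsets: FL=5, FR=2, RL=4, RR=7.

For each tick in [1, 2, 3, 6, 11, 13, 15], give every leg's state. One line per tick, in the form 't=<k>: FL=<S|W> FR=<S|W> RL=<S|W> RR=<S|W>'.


t=1: phase=(6,3,5,0) vs β=2 → FL=W FR=W RL=W RR=S
t=2: phase=(7,4,6,1) vs β=2 → FL=W FR=W RL=W RR=S
t=3: phase=(0,5,7,2) vs β=2 → FL=S FR=W RL=W RR=W
t=6: phase=(3,0,2,5) vs β=2 → FL=W FR=S RL=W RR=W
t=11: phase=(0,5,7,2) vs β=2 → FL=S FR=W RL=W RR=W
t=13: phase=(2,7,1,4) vs β=2 → FL=W FR=W RL=S RR=W
t=15: phase=(4,1,3,6) vs β=2 → FL=W FR=S RL=W RR=W

t=1: FL=W FR=W RL=W RR=S
t=2: FL=W FR=W RL=W RR=S
t=3: FL=S FR=W RL=W RR=W
t=6: FL=W FR=S RL=W RR=W
t=11: FL=S FR=W RL=W RR=W
t=13: FL=W FR=W RL=S RR=W
t=15: FL=W FR=S RL=W RR=W


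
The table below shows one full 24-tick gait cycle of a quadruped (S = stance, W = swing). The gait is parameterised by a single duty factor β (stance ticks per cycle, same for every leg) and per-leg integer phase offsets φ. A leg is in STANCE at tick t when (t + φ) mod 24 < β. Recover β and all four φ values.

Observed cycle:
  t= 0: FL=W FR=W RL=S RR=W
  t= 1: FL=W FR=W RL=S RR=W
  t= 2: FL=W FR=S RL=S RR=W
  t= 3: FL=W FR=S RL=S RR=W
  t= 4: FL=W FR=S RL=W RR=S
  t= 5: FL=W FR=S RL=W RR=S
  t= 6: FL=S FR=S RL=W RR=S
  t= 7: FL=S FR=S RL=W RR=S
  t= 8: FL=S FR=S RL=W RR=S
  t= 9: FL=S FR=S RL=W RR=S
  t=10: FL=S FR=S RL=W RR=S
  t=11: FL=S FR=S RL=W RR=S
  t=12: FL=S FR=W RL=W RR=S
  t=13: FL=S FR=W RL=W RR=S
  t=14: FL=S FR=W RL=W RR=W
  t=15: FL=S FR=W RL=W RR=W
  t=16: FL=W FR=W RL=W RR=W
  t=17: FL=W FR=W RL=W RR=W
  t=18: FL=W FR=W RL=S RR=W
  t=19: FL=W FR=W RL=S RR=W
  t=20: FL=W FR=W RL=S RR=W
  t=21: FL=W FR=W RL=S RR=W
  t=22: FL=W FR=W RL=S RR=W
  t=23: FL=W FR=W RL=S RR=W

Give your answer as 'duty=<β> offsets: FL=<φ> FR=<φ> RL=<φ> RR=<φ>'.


duty=10 offsets: FL=18 FR=22 RL=6 RR=20

duty β = stance ticks per leg = 10
FL: stance ticks = 10; W→S at t=6 → φ=18
FR: stance ticks = 10; W→S at t=2 → φ=22
RL: stance ticks = 10; W→S at t=18 → φ=6
RR: stance ticks = 10; W→S at t=4 → φ=20


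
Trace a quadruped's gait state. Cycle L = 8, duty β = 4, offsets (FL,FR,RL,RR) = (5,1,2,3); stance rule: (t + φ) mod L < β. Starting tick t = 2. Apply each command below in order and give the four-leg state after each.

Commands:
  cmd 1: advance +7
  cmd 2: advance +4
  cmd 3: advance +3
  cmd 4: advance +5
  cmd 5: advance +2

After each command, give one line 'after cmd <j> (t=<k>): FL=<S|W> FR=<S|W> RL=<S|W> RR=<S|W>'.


after cmd 1 (t=9): FL=W FR=S RL=S RR=W
after cmd 2 (t=13): FL=S FR=W RL=W RR=S
after cmd 3 (t=16): FL=W FR=S RL=S RR=S
after cmd 4 (t=21): FL=S FR=W RL=W RR=S
after cmd 5 (t=23): FL=W FR=S RL=S RR=S

start t=2: FL=W FR=S RL=W RR=W
cmd 1: advance +7 → t=9, phase=(6,2,3,4) → FL=W FR=S RL=S RR=W
cmd 2: advance +4 → t=13, phase=(2,6,7,0) → FL=S FR=W RL=W RR=S
cmd 3: advance +3 → t=16, phase=(5,1,2,3) → FL=W FR=S RL=S RR=S
cmd 4: advance +5 → t=21, phase=(2,6,7,0) → FL=S FR=W RL=W RR=S
cmd 5: advance +2 → t=23, phase=(4,0,1,2) → FL=W FR=S RL=S RR=S


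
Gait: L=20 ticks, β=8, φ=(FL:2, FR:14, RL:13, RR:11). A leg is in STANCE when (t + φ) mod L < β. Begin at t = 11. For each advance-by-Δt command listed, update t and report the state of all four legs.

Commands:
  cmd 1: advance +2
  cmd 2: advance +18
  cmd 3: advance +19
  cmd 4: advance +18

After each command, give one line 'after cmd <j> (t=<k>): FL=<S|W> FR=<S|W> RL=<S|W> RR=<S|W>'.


start t=11: FL=W FR=S RL=S RR=S
cmd 1: advance +2 → t=13, phase=(15,7,6,4) → FL=W FR=S RL=S RR=S
cmd 2: advance +18 → t=31, phase=(13,5,4,2) → FL=W FR=S RL=S RR=S
cmd 3: advance +19 → t=50, phase=(12,4,3,1) → FL=W FR=S RL=S RR=S
cmd 4: advance +18 → t=68, phase=(10,2,1,19) → FL=W FR=S RL=S RR=W

after cmd 1 (t=13): FL=W FR=S RL=S RR=S
after cmd 2 (t=31): FL=W FR=S RL=S RR=S
after cmd 3 (t=50): FL=W FR=S RL=S RR=S
after cmd 4 (t=68): FL=W FR=S RL=S RR=W


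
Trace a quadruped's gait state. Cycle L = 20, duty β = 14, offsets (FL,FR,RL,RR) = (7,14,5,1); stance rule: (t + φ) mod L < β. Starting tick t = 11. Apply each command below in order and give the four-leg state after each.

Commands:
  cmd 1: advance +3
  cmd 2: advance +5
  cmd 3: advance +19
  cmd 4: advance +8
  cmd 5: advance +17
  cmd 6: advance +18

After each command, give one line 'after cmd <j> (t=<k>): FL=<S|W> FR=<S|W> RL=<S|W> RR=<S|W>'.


start t=11: FL=W FR=S RL=W RR=S
cmd 1: advance +3 → t=14, phase=(1,8,19,15) → FL=S FR=S RL=W RR=W
cmd 2: advance +5 → t=19, phase=(6,13,4,0) → FL=S FR=S RL=S RR=S
cmd 3: advance +19 → t=38, phase=(5,12,3,19) → FL=S FR=S RL=S RR=W
cmd 4: advance +8 → t=46, phase=(13,0,11,7) → FL=S FR=S RL=S RR=S
cmd 5: advance +17 → t=63, phase=(10,17,8,4) → FL=S FR=W RL=S RR=S
cmd 6: advance +18 → t=81, phase=(8,15,6,2) → FL=S FR=W RL=S RR=S

after cmd 1 (t=14): FL=S FR=S RL=W RR=W
after cmd 2 (t=19): FL=S FR=S RL=S RR=S
after cmd 3 (t=38): FL=S FR=S RL=S RR=W
after cmd 4 (t=46): FL=S FR=S RL=S RR=S
after cmd 5 (t=63): FL=S FR=W RL=S RR=S
after cmd 6 (t=81): FL=S FR=W RL=S RR=S


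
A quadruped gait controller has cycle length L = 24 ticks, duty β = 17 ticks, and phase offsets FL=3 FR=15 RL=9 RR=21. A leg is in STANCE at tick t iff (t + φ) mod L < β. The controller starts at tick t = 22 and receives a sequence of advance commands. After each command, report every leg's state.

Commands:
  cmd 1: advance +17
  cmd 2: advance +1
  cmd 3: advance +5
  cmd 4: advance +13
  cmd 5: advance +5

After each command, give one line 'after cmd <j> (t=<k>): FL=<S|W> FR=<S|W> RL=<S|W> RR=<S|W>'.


after cmd 1 (t=39): FL=W FR=S RL=S RR=S
after cmd 2 (t=40): FL=W FR=S RL=S RR=S
after cmd 3 (t=45): FL=S FR=S RL=S RR=W
after cmd 4 (t=58): FL=S FR=S RL=W RR=S
after cmd 5 (t=63): FL=W FR=S RL=S RR=S

start t=22: FL=S FR=S RL=S RR=W
cmd 1: advance +17 → t=39, phase=(18,6,0,12) → FL=W FR=S RL=S RR=S
cmd 2: advance +1 → t=40, phase=(19,7,1,13) → FL=W FR=S RL=S RR=S
cmd 3: advance +5 → t=45, phase=(0,12,6,18) → FL=S FR=S RL=S RR=W
cmd 4: advance +13 → t=58, phase=(13,1,19,7) → FL=S FR=S RL=W RR=S
cmd 5: advance +5 → t=63, phase=(18,6,0,12) → FL=W FR=S RL=S RR=S


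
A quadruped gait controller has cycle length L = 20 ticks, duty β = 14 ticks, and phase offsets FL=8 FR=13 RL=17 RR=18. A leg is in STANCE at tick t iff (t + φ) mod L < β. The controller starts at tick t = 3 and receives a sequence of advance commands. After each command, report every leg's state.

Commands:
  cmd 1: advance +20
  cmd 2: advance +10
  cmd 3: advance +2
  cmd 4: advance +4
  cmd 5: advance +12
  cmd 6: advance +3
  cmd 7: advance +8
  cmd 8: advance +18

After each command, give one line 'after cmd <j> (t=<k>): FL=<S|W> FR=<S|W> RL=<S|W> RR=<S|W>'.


after cmd 1 (t=23): FL=S FR=W RL=S RR=S
after cmd 2 (t=33): FL=S FR=S RL=S RR=S
after cmd 3 (t=35): FL=S FR=S RL=S RR=S
after cmd 4 (t=39): FL=S FR=S RL=W RR=W
after cmd 5 (t=51): FL=W FR=S RL=S RR=S
after cmd 6 (t=54): FL=S FR=S RL=S RR=S
after cmd 7 (t=62): FL=S FR=W RL=W RR=S
after cmd 8 (t=80): FL=S FR=S RL=W RR=W

start t=3: FL=S FR=W RL=S RR=S
cmd 1: advance +20 → t=23, phase=(11,16,0,1) → FL=S FR=W RL=S RR=S
cmd 2: advance +10 → t=33, phase=(1,6,10,11) → FL=S FR=S RL=S RR=S
cmd 3: advance +2 → t=35, phase=(3,8,12,13) → FL=S FR=S RL=S RR=S
cmd 4: advance +4 → t=39, phase=(7,12,16,17) → FL=S FR=S RL=W RR=W
cmd 5: advance +12 → t=51, phase=(19,4,8,9) → FL=W FR=S RL=S RR=S
cmd 6: advance +3 → t=54, phase=(2,7,11,12) → FL=S FR=S RL=S RR=S
cmd 7: advance +8 → t=62, phase=(10,15,19,0) → FL=S FR=W RL=W RR=S
cmd 8: advance +18 → t=80, phase=(8,13,17,18) → FL=S FR=S RL=W RR=W


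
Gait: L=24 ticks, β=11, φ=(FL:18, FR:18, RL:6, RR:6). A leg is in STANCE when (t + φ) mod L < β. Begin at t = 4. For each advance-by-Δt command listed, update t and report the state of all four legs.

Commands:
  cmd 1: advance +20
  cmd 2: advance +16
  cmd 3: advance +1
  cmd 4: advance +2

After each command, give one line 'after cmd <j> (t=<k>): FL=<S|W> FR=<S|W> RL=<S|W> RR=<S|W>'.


start t=4: FL=W FR=W RL=S RR=S
cmd 1: advance +20 → t=24, phase=(18,18,6,6) → FL=W FR=W RL=S RR=S
cmd 2: advance +16 → t=40, phase=(10,10,22,22) → FL=S FR=S RL=W RR=W
cmd 3: advance +1 → t=41, phase=(11,11,23,23) → FL=W FR=W RL=W RR=W
cmd 4: advance +2 → t=43, phase=(13,13,1,1) → FL=W FR=W RL=S RR=S

after cmd 1 (t=24): FL=W FR=W RL=S RR=S
after cmd 2 (t=40): FL=S FR=S RL=W RR=W
after cmd 3 (t=41): FL=W FR=W RL=W RR=W
after cmd 4 (t=43): FL=W FR=W RL=S RR=S


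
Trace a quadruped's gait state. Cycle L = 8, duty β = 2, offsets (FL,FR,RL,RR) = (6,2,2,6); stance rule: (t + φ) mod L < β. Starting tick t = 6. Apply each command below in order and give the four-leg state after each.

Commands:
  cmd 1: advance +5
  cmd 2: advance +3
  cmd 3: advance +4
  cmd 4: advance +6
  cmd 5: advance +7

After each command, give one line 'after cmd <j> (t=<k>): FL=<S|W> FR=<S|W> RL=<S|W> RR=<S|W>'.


start t=6: FL=W FR=S RL=S RR=W
cmd 1: advance +5 → t=11, phase=(1,5,5,1) → FL=S FR=W RL=W RR=S
cmd 2: advance +3 → t=14, phase=(4,0,0,4) → FL=W FR=S RL=S RR=W
cmd 3: advance +4 → t=18, phase=(0,4,4,0) → FL=S FR=W RL=W RR=S
cmd 4: advance +6 → t=24, phase=(6,2,2,6) → FL=W FR=W RL=W RR=W
cmd 5: advance +7 → t=31, phase=(5,1,1,5) → FL=W FR=S RL=S RR=W

after cmd 1 (t=11): FL=S FR=W RL=W RR=S
after cmd 2 (t=14): FL=W FR=S RL=S RR=W
after cmd 3 (t=18): FL=S FR=W RL=W RR=S
after cmd 4 (t=24): FL=W FR=W RL=W RR=W
after cmd 5 (t=31): FL=W FR=S RL=S RR=W


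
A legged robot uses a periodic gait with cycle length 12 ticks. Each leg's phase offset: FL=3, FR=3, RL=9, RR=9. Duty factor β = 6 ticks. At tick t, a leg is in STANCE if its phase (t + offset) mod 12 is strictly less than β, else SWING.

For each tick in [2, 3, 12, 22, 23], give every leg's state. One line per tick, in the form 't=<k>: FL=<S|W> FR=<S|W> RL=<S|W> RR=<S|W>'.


t=2: FL=S FR=S RL=W RR=W
t=3: FL=W FR=W RL=S RR=S
t=12: FL=S FR=S RL=W RR=W
t=22: FL=S FR=S RL=W RR=W
t=23: FL=S FR=S RL=W RR=W

t=2: phase=(5,5,11,11) vs β=6 → FL=S FR=S RL=W RR=W
t=3: phase=(6,6,0,0) vs β=6 → FL=W FR=W RL=S RR=S
t=12: phase=(3,3,9,9) vs β=6 → FL=S FR=S RL=W RR=W
t=22: phase=(1,1,7,7) vs β=6 → FL=S FR=S RL=W RR=W
t=23: phase=(2,2,8,8) vs β=6 → FL=S FR=S RL=W RR=W


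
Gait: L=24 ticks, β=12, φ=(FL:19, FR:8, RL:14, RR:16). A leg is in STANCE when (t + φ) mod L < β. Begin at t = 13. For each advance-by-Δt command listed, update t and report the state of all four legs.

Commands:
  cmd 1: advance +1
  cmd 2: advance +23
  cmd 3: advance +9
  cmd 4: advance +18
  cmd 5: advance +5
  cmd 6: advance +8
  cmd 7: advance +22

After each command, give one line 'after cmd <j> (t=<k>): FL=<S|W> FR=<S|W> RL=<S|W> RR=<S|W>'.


after cmd 1 (t=14): FL=S FR=W RL=S RR=S
after cmd 2 (t=37): FL=S FR=W RL=S RR=S
after cmd 3 (t=46): FL=W FR=S RL=W RR=W
after cmd 4 (t=64): FL=S FR=S RL=S RR=S
after cmd 5 (t=69): FL=W FR=S RL=S RR=W
after cmd 6 (t=77): FL=S FR=W RL=W RR=W
after cmd 7 (t=99): FL=W FR=S RL=W RR=W

start t=13: FL=S FR=W RL=S RR=S
cmd 1: advance +1 → t=14, phase=(9,22,4,6) → FL=S FR=W RL=S RR=S
cmd 2: advance +23 → t=37, phase=(8,21,3,5) → FL=S FR=W RL=S RR=S
cmd 3: advance +9 → t=46, phase=(17,6,12,14) → FL=W FR=S RL=W RR=W
cmd 4: advance +18 → t=64, phase=(11,0,6,8) → FL=S FR=S RL=S RR=S
cmd 5: advance +5 → t=69, phase=(16,5,11,13) → FL=W FR=S RL=S RR=W
cmd 6: advance +8 → t=77, phase=(0,13,19,21) → FL=S FR=W RL=W RR=W
cmd 7: advance +22 → t=99, phase=(22,11,17,19) → FL=W FR=S RL=W RR=W


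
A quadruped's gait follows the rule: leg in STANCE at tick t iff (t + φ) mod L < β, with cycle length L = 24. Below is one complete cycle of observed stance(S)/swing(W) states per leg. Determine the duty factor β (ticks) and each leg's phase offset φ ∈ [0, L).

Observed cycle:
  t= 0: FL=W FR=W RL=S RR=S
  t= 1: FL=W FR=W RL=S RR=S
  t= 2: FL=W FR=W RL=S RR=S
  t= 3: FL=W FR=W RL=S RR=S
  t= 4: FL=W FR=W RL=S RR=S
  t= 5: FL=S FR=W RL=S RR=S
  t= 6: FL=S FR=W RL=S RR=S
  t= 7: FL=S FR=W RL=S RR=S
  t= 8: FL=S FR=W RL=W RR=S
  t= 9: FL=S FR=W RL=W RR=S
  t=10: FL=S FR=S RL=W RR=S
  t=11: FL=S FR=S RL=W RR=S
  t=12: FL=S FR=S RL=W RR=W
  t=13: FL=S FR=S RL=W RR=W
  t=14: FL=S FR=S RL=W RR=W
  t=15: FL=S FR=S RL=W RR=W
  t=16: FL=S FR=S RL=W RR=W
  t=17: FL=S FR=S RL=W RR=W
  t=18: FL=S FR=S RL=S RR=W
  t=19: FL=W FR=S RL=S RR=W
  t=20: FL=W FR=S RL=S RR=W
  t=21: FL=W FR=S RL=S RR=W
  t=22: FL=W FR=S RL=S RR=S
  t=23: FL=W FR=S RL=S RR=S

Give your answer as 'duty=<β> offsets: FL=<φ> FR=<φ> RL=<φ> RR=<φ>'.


duty β = stance ticks per leg = 14
FL: stance ticks = 14; W→S at t=5 → φ=19
FR: stance ticks = 14; W→S at t=10 → φ=14
RL: stance ticks = 14; W→S at t=18 → φ=6
RR: stance ticks = 14; W→S at t=22 → φ=2

duty=14 offsets: FL=19 FR=14 RL=6 RR=2


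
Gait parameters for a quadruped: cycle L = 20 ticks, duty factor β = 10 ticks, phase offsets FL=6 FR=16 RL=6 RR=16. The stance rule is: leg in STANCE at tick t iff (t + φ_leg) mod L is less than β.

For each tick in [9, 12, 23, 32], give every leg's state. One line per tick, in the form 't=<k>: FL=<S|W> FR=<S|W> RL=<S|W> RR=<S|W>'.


t=9: phase=(15,5,15,5) vs β=10 → FL=W FR=S RL=W RR=S
t=12: phase=(18,8,18,8) vs β=10 → FL=W FR=S RL=W RR=S
t=23: phase=(9,19,9,19) vs β=10 → FL=S FR=W RL=S RR=W
t=32: phase=(18,8,18,8) vs β=10 → FL=W FR=S RL=W RR=S

t=9: FL=W FR=S RL=W RR=S
t=12: FL=W FR=S RL=W RR=S
t=23: FL=S FR=W RL=S RR=W
t=32: FL=W FR=S RL=W RR=S


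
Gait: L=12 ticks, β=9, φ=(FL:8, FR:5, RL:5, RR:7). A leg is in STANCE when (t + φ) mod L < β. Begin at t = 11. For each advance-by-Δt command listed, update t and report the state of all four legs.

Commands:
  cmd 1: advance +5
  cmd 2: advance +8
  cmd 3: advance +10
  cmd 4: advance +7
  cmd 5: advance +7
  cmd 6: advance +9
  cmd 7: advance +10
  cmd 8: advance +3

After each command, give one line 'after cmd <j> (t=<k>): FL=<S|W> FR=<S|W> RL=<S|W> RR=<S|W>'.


start t=11: FL=S FR=S RL=S RR=S
cmd 1: advance +5 → t=16, phase=(0,9,9,11) → FL=S FR=W RL=W RR=W
cmd 2: advance +8 → t=24, phase=(8,5,5,7) → FL=S FR=S RL=S RR=S
cmd 3: advance +10 → t=34, phase=(6,3,3,5) → FL=S FR=S RL=S RR=S
cmd 4: advance +7 → t=41, phase=(1,10,10,0) → FL=S FR=W RL=W RR=S
cmd 5: advance +7 → t=48, phase=(8,5,5,7) → FL=S FR=S RL=S RR=S
cmd 6: advance +9 → t=57, phase=(5,2,2,4) → FL=S FR=S RL=S RR=S
cmd 7: advance +10 → t=67, phase=(3,0,0,2) → FL=S FR=S RL=S RR=S
cmd 8: advance +3 → t=70, phase=(6,3,3,5) → FL=S FR=S RL=S RR=S

after cmd 1 (t=16): FL=S FR=W RL=W RR=W
after cmd 2 (t=24): FL=S FR=S RL=S RR=S
after cmd 3 (t=34): FL=S FR=S RL=S RR=S
after cmd 4 (t=41): FL=S FR=W RL=W RR=S
after cmd 5 (t=48): FL=S FR=S RL=S RR=S
after cmd 6 (t=57): FL=S FR=S RL=S RR=S
after cmd 7 (t=67): FL=S FR=S RL=S RR=S
after cmd 8 (t=70): FL=S FR=S RL=S RR=S


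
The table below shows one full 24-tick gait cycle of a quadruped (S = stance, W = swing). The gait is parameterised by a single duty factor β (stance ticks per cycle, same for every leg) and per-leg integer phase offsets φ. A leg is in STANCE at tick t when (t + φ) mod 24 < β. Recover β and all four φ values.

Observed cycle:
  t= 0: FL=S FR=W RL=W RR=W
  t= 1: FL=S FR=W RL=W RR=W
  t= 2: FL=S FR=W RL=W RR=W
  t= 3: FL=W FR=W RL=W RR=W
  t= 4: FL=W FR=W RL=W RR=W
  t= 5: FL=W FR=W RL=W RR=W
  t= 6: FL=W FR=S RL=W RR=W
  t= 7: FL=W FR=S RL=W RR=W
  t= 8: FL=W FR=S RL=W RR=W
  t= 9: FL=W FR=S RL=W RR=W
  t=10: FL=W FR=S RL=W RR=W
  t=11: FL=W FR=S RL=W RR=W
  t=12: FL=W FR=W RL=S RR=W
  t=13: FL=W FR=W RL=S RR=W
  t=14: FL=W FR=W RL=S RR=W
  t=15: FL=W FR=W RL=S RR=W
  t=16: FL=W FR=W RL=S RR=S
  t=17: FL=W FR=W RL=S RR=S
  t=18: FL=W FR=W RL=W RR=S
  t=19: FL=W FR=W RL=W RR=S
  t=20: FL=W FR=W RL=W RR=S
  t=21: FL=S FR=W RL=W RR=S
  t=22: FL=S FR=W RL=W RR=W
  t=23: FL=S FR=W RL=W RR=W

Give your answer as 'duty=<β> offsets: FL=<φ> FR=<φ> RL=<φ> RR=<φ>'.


duty β = stance ticks per leg = 6
FL: stance ticks = 6; W→S at t=21 → φ=3
FR: stance ticks = 6; W→S at t=6 → φ=18
RL: stance ticks = 6; W→S at t=12 → φ=12
RR: stance ticks = 6; W→S at t=16 → φ=8

duty=6 offsets: FL=3 FR=18 RL=12 RR=8


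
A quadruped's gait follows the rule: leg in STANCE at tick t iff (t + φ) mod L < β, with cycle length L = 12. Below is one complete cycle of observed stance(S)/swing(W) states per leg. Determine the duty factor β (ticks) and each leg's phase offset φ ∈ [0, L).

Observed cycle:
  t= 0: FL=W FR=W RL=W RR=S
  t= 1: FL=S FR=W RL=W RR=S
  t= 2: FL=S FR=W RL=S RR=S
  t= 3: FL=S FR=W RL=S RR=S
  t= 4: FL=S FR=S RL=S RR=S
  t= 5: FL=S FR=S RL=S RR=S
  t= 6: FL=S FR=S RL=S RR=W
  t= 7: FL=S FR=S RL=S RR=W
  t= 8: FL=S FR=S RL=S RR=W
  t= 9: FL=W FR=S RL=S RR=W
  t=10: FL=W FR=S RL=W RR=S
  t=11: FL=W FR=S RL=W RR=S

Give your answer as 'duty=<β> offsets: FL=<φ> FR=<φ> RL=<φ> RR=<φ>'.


duty=8 offsets: FL=11 FR=8 RL=10 RR=2

duty β = stance ticks per leg = 8
FL: stance ticks = 8; W→S at t=1 → φ=11
FR: stance ticks = 8; W→S at t=4 → φ=8
RL: stance ticks = 8; W→S at t=2 → φ=10
RR: stance ticks = 8; W→S at t=10 → φ=2


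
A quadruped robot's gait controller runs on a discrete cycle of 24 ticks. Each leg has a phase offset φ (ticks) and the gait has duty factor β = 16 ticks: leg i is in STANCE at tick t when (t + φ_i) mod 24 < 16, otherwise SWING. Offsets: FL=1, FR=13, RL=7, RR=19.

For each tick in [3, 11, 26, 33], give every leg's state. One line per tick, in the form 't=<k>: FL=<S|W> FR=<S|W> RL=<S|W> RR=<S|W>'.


t=3: phase=(4,16,10,22) vs β=16 → FL=S FR=W RL=S RR=W
t=11: phase=(12,0,18,6) vs β=16 → FL=S FR=S RL=W RR=S
t=26: phase=(3,15,9,21) vs β=16 → FL=S FR=S RL=S RR=W
t=33: phase=(10,22,16,4) vs β=16 → FL=S FR=W RL=W RR=S

t=3: FL=S FR=W RL=S RR=W
t=11: FL=S FR=S RL=W RR=S
t=26: FL=S FR=S RL=S RR=W
t=33: FL=S FR=W RL=W RR=S


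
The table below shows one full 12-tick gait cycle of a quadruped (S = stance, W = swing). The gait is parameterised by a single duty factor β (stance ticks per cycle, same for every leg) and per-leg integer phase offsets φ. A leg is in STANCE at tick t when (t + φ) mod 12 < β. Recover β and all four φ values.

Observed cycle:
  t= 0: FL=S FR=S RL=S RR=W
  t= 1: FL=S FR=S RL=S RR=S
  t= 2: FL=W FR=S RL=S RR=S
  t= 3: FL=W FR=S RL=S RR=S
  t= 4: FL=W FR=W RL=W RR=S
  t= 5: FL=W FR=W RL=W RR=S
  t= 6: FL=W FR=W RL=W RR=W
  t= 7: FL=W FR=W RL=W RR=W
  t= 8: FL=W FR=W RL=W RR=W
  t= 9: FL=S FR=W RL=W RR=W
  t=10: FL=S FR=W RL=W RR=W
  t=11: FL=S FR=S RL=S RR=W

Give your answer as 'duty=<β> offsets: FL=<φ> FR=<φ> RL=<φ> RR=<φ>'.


duty=5 offsets: FL=3 FR=1 RL=1 RR=11

duty β = stance ticks per leg = 5
FL: stance ticks = 5; W→S at t=9 → φ=3
FR: stance ticks = 5; W→S at t=11 → φ=1
RL: stance ticks = 5; W→S at t=11 → φ=1
RR: stance ticks = 5; W→S at t=1 → φ=11
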